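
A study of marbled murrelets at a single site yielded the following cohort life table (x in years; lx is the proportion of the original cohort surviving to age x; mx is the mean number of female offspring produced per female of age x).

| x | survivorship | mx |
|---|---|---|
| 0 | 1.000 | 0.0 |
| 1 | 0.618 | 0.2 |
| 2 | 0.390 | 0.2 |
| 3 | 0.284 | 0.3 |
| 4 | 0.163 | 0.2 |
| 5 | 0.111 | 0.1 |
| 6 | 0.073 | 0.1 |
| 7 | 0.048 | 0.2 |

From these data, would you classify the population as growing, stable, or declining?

R0 = Σ lx·mx = 0 + 0.1236 + 0.078 + 0.0852 + 0.0326 + 0.0111 + 0.0073 + 0.0096 = 0.3474
R0 < 1, so the population is declining.

declining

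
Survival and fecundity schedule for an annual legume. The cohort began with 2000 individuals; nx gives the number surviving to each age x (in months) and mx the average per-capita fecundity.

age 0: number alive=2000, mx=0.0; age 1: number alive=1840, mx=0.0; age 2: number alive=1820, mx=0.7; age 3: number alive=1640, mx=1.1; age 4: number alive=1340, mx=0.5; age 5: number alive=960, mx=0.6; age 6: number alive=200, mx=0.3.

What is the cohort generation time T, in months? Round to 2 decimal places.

lx = nx/n0 = nx/2000: 1, 0.92, 0.91, 0.82, 0.67, 0.48, 0.1
lx·mx: 0, 0, 0.637, 0.902, 0.335, 0.288, 0.03 → R0 = 2.192
x·lx·mx: 0, 0, 1.274, 2.706, 1.34, 1.44, 0.18 → Σ = 6.94
T = 6.94 / 2.192 = 3.166058… → 3.17

3.17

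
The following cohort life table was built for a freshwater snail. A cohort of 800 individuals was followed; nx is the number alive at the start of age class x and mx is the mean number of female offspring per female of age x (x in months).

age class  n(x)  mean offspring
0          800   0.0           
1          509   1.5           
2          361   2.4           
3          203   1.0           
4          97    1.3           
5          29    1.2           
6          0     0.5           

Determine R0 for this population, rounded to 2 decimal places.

lx = nx/n0 = nx/800: 1, 0.63625, 0.45125, 0.25375, 0.12125, 0.03625, 0
lx·mx by age: 0, 0.954375, 1.083, 0.25375, 0.157625, 0.0435, 0
R0 = Σ lx·mx = 2.49225 → 2.49

2.49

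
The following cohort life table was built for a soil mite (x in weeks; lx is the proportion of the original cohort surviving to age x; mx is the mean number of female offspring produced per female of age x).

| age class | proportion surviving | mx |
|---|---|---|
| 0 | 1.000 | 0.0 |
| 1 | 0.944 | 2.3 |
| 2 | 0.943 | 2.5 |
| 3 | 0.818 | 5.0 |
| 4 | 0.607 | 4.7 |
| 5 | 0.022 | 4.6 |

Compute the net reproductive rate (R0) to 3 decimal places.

lx·mx by age: 0, 2.1712, 2.3575, 4.09, 2.8529, 0.1012
R0 = Σ lx·mx = 11.5728 → 11.573

11.573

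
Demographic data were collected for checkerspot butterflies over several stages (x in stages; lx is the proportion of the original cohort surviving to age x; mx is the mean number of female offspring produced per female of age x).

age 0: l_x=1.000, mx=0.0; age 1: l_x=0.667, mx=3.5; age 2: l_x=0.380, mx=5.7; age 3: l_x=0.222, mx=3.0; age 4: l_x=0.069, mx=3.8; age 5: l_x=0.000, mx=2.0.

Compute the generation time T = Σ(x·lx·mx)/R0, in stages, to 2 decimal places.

lx·mx: 0, 2.3345, 2.166, 0.666, 0.2622, 0 → R0 = 5.4287
x·lx·mx: 0, 2.3345, 4.332, 1.998, 1.0488, 0 → Σ = 9.7133
T = 9.7133 / 5.4287 = 1.78925… → 1.79

1.79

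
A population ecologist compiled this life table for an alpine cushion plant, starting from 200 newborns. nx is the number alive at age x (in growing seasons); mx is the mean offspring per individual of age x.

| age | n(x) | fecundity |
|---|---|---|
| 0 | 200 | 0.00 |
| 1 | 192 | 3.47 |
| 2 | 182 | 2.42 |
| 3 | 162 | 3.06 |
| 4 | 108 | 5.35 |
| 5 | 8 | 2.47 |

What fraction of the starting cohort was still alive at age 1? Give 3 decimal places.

0.960

l_1 = n_1/n_0 = 192/200 = 0.96 → 0.960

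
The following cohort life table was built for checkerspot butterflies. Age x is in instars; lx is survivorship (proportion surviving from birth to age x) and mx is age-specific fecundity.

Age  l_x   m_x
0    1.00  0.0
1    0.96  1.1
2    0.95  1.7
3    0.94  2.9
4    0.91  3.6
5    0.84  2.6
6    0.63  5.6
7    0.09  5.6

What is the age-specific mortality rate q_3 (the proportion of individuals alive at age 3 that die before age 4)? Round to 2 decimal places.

0.03

q_3 = (l_3 − l_4) / l_3 = (0.94 − 0.91) / 0.94
     = 0.03 / 0.94 = 0.031915… → 0.03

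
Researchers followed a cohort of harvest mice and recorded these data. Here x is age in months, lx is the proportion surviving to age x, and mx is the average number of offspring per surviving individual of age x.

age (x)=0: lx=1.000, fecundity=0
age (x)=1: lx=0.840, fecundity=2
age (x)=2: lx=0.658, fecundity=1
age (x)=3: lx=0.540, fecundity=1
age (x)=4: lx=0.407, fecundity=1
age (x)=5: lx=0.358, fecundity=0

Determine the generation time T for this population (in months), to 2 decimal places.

lx·mx: 0, 1.68, 0.658, 0.54, 0.407, 0 → R0 = 3.285
x·lx·mx: 0, 1.68, 1.316, 1.62, 1.628, 0 → Σ = 6.244
T = 6.244 / 3.285 = 1.900761… → 1.90

1.90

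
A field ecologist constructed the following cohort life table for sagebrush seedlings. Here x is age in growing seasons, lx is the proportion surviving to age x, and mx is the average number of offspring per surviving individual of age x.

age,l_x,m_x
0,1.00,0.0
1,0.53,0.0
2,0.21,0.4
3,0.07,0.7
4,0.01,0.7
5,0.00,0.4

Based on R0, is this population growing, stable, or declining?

R0 = Σ lx·mx = 0 + 0 + 0.084 + 0.049 + 0.007 + 0 = 0.14
R0 < 1, so the population is declining.

declining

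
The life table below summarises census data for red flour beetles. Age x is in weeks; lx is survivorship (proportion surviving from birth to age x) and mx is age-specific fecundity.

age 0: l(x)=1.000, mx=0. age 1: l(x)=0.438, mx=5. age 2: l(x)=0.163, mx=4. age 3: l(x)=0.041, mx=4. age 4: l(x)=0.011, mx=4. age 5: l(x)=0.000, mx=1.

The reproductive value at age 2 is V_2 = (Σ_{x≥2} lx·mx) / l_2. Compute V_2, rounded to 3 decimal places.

lx·mx for x ≥ 2: 0.652, 0.164, 0.044, 0 → sum = 0.86
V_2 = 0.86 / l_2 = 0.86 / 0.163 = 5.276074… → 5.276

5.276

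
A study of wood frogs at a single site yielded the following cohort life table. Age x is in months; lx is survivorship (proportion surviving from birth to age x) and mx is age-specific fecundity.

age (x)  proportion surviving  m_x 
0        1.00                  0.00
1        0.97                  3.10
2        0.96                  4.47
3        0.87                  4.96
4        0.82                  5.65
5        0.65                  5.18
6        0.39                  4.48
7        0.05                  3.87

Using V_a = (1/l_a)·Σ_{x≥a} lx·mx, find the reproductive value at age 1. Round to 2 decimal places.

lx·mx for x ≥ 1: 3.007, 4.2912, 4.3152, 4.633, 3.367, 1.7472, 0.1935 → sum = 21.5541
V_1 = 21.5541 / l_1 = 21.5541 / 0.97 = 22.220722… → 22.22

22.22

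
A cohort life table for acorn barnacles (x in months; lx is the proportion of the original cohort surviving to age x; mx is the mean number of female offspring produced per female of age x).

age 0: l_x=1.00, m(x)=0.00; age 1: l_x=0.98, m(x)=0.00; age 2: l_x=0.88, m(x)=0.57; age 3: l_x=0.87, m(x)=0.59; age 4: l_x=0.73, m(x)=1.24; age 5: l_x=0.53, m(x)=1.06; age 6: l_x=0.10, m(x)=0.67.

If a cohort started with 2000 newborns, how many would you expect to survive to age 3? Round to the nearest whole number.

1740

Expected survivors = N0 · l_3 = 2000 × 0.87 = 1740 → 1740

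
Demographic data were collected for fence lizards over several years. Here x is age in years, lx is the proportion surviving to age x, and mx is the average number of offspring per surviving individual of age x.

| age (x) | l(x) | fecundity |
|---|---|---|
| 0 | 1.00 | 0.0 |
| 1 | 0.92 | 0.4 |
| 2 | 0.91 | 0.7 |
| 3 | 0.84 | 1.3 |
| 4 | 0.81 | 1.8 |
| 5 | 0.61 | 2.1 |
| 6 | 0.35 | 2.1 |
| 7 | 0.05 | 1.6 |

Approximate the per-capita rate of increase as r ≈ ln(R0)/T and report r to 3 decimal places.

R0 = Σ lx·mx = 0 + 0.368 + 0.637 + 1.092 + 1.458 + 1.281 + 0.735 + 0.08 = 5.651
Σ x·lx·mx = 22.125; T = 22.125/5.651 = 3.91524…
r ≈ ln(R0)/T = ln(5.651)/3.91524… = 0.44233… → 0.442

0.442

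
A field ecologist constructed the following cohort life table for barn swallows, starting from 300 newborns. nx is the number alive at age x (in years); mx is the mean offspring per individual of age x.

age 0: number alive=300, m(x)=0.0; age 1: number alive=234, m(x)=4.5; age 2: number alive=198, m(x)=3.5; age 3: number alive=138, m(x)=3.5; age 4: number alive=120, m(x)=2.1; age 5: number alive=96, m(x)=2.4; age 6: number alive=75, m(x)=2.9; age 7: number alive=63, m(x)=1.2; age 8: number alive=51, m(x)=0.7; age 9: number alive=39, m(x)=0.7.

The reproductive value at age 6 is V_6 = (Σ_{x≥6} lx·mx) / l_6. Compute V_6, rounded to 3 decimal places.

lx = nx/n0 = nx/300: 1, 0.78, 0.66, 0.46, 0.4, 0.32, 0.25, 0.21, 0.17, 0.13
lx·mx for x ≥ 6: 0.725, 0.252, 0.119, 0.091 → sum = 1.187
V_6 = 1.187 / l_6 = 1.187 / 0.25 = 4.748 → 4.748

4.748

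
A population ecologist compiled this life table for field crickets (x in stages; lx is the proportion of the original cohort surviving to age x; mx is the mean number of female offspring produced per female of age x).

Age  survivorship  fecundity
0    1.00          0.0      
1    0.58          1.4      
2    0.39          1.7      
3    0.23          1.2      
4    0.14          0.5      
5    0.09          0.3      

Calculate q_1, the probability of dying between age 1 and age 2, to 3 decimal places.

q_1 = (l_1 − l_2) / l_1 = (0.58 − 0.39) / 0.58
     = 0.19 / 0.58 = 0.327586… → 0.328

0.328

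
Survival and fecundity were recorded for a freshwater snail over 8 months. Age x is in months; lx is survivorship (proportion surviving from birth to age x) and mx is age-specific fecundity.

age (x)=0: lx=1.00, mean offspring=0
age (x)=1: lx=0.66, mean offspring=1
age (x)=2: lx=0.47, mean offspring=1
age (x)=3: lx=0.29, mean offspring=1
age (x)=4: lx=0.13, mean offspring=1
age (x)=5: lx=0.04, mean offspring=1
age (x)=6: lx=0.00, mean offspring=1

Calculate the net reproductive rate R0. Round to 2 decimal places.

1.59

lx·mx by age: 0, 0.66, 0.47, 0.29, 0.13, 0.04, 0
R0 = Σ lx·mx = 1.59 → 1.59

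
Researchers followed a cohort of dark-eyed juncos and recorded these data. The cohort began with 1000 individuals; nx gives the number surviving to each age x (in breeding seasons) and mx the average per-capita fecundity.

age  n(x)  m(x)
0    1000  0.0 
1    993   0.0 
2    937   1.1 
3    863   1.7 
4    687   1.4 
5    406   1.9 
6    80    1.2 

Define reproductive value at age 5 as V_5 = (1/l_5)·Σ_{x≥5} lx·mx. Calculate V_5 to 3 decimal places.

2.136

lx = nx/n0 = nx/1000: 1, 0.993, 0.937, 0.863, 0.687, 0.406, 0.08
lx·mx for x ≥ 5: 0.7714, 0.096 → sum = 0.8674
V_5 = 0.8674 / l_5 = 0.8674 / 0.406 = 2.136453… → 2.136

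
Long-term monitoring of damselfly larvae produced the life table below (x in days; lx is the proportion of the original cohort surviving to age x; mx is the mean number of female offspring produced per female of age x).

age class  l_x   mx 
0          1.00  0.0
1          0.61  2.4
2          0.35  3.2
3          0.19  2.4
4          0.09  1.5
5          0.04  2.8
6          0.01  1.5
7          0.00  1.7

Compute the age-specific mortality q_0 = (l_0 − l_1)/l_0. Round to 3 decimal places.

q_0 = (l_0 − l_1) / l_0 = (1 − 0.61) / 1
     = 0.39 / 1 = 0.39 → 0.390

0.390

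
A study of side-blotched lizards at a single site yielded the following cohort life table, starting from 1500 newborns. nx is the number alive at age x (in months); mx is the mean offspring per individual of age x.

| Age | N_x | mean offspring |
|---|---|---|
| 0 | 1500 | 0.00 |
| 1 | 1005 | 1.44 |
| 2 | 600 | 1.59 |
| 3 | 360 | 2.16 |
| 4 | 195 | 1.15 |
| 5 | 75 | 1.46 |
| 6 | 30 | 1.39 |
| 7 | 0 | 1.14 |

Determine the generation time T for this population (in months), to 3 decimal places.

2.077

lx = nx/n0 = nx/1500: 1, 0.67, 0.4, 0.24, 0.13, 0.05, 0.02, 0
lx·mx: 0, 0.9648, 0.636, 0.5184, 0.1495, 0.073, 0.0278, 0 → R0 = 2.3695
x·lx·mx: 0, 0.9648, 1.272, 1.5552, 0.598, 0.365, 0.1668, 0 → Σ = 4.9218
T = 4.9218 / 2.3695 = 2.077147… → 2.077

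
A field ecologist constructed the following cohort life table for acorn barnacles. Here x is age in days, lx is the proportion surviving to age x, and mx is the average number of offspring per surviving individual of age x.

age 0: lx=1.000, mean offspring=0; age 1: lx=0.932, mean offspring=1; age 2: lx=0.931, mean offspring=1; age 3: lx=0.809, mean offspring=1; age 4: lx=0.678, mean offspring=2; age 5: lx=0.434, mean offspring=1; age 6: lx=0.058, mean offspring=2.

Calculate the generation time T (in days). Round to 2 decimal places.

2.95

lx·mx: 0, 0.932, 0.931, 0.809, 1.356, 0.434, 0.116 → R0 = 4.578
x·lx·mx: 0, 0.932, 1.862, 2.427, 5.424, 2.17, 0.696 → Σ = 13.511
T = 13.511 / 4.578 = 2.951289… → 2.95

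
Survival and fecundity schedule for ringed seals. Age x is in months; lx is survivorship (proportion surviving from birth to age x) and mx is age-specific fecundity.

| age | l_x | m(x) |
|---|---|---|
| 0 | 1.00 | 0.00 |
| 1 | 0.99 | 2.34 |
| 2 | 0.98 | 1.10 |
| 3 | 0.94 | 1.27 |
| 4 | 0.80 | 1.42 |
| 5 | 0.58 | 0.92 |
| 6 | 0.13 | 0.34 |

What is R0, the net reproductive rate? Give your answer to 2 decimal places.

6.30

lx·mx by age: 0, 2.3166, 1.078, 1.1938, 1.136, 0.5336, 0.0442
R0 = Σ lx·mx = 6.3022 → 6.30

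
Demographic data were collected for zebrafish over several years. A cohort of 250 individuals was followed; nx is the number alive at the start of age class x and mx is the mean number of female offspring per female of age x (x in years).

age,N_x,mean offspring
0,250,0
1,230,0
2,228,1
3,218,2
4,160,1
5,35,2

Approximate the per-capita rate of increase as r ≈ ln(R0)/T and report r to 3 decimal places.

lx = nx/n0 = nx/250: 1, 0.92, 0.912, 0.872, 0.64, 0.14
R0 = Σ lx·mx = 0 + 0 + 0.912 + 1.744 + 0.64 + 0.28 = 3.576
Σ x·lx·mx = 11.016; T = 11.016/3.576 = 3.08054…
r ≈ ln(R0)/T = ln(3.576)/3.08054… = 0.41364… → 0.414

0.414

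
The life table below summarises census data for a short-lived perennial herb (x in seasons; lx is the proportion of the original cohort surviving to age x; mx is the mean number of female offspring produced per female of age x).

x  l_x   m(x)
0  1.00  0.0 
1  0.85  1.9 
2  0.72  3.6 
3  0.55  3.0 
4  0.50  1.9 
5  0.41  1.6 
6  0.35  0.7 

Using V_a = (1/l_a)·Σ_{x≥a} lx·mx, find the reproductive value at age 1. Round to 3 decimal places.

9.068

lx·mx for x ≥ 1: 1.615, 2.592, 1.65, 0.95, 0.656, 0.245 → sum = 7.708
V_1 = 7.708 / l_1 = 7.708 / 0.85 = 9.068235… → 9.068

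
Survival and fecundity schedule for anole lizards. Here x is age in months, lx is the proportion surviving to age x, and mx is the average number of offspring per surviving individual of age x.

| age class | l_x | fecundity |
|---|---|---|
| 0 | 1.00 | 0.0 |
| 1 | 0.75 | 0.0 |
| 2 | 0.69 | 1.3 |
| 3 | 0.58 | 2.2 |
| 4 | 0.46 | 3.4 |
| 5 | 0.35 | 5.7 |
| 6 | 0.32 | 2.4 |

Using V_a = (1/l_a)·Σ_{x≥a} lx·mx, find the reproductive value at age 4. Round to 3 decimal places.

lx·mx for x ≥ 4: 1.564, 1.995, 0.768 → sum = 4.327
V_4 = 4.327 / l_4 = 4.327 / 0.46 = 9.406522… → 9.407

9.407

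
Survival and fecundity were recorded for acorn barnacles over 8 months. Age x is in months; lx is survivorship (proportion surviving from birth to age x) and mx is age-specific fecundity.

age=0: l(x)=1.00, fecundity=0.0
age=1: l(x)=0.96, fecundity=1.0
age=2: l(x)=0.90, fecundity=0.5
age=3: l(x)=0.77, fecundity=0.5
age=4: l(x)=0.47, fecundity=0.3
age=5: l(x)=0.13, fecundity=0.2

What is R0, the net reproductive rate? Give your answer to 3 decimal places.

lx·mx by age: 0, 0.96, 0.45, 0.385, 0.141, 0.026
R0 = Σ lx·mx = 1.962 → 1.962

1.962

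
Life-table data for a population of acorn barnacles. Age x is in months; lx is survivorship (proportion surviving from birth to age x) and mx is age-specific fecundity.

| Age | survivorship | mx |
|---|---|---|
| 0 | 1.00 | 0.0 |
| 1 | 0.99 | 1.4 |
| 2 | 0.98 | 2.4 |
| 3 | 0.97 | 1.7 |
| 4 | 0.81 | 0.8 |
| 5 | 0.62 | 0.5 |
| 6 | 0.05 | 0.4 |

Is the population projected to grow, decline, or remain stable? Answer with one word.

growing

R0 = Σ lx·mx = 0 + 1.386 + 2.352 + 1.649 + 0.648 + 0.31 + 0.02 = 6.365
R0 > 1, so the population is growing.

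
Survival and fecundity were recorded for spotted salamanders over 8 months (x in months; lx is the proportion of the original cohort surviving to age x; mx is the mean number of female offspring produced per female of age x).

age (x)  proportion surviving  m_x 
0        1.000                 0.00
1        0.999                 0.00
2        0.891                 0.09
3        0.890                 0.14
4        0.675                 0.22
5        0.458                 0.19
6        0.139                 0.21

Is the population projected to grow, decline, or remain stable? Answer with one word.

declining

R0 = Σ lx·mx = 0 + 0 + 0.08019 + 0.1246 + 0.1485 + 0.08702 + 0.02919 = 0.4695
R0 < 1, so the population is declining.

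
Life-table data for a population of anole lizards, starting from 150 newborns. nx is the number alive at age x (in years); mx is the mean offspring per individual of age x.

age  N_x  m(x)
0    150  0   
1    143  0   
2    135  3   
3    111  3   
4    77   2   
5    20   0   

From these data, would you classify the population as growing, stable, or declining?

lx = nx/n0 = nx/150: 1, 0.95333…, 0.9, 0.74, 0.51333…, 0.13333…
R0 = Σ lx·mx = 0 + 0 + 2.7 + 2.22 + 1.026667… + 0 = 5.946667…
R0 > 1, so the population is growing.

growing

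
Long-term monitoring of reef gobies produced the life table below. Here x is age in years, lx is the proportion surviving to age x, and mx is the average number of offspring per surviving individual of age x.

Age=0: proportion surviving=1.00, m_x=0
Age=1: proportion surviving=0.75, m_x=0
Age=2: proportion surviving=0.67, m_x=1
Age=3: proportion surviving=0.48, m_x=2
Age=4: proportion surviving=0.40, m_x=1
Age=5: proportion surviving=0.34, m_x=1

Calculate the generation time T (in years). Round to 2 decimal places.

lx·mx: 0, 0, 0.67, 0.96, 0.4, 0.34 → R0 = 2.37
x·lx·mx: 0, 0, 1.34, 2.88, 1.6, 1.7 → Σ = 7.52
T = 7.52 / 2.37 = 3.172996… → 3.17

3.17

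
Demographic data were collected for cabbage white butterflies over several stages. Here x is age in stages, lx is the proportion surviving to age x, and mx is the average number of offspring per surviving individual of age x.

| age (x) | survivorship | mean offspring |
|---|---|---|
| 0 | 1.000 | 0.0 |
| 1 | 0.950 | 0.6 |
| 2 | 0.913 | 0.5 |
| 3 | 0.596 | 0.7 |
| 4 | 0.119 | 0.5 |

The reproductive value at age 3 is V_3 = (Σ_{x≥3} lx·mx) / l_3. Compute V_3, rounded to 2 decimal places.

lx·mx for x ≥ 3: 0.4172, 0.0595 → sum = 0.4767
V_3 = 0.4767 / l_3 = 0.4767 / 0.596 = 0.799832… → 0.80

0.80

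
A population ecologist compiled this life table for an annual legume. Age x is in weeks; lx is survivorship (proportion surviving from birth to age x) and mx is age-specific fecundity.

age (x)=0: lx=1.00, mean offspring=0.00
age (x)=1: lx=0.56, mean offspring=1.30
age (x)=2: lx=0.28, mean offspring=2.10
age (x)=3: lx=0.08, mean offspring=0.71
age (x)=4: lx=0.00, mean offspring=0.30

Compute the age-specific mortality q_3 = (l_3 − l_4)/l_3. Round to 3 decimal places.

q_3 = (l_3 − l_4) / l_3 = (0.08 − 0) / 0.08
     = 0.08 / 0.08 = 1 → 1.000

1.000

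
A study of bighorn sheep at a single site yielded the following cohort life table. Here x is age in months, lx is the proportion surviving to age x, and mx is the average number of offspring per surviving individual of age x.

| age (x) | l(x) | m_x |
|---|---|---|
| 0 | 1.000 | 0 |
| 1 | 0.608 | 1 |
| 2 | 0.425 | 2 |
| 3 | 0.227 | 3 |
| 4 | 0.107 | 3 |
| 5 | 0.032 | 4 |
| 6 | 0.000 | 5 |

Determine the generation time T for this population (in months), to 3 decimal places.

lx·mx: 0, 0.608, 0.85, 0.681, 0.321, 0.128, 0 → R0 = 2.588
x·lx·mx: 0, 0.608, 1.7, 2.043, 1.284, 0.64, 0 → Σ = 6.275
T = 6.275 / 2.588 = 2.424652… → 2.425

2.425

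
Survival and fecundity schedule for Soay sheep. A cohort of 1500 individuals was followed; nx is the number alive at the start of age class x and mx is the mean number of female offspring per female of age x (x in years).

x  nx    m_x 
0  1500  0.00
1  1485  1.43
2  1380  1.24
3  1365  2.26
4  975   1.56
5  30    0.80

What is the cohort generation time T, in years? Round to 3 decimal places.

lx = nx/n0 = nx/1500: 1, 0.99, 0.92, 0.91, 0.65, 0.02
lx·mx: 0, 1.4157, 1.1408, 2.0566, 1.014, 0.016 → R0 = 5.6431
x·lx·mx: 0, 1.4157, 2.2816, 6.1698, 4.056, 0.08 → Σ = 14.0031
T = 14.0031 / 5.6431 = 2.481455… → 2.481

2.481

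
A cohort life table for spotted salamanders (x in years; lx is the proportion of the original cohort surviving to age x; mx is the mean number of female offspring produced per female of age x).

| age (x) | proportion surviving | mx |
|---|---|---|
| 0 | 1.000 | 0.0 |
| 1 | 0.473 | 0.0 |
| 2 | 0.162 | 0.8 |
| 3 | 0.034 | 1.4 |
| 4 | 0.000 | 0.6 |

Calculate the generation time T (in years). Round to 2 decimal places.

lx·mx: 0, 0, 0.1296, 0.0476, 0 → R0 = 0.1772
x·lx·mx: 0, 0, 0.2592, 0.1428, 0 → Σ = 0.402
T = 0.402 / 0.1772 = 2.268623… → 2.27

2.27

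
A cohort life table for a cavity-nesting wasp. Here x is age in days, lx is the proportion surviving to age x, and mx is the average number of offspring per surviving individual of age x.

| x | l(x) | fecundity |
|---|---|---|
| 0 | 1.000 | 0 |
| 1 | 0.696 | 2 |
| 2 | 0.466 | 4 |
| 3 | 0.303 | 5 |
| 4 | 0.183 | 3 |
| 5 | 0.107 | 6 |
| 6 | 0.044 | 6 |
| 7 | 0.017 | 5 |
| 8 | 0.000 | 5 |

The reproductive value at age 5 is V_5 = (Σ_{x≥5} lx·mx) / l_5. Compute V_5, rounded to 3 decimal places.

9.262

lx·mx for x ≥ 5: 0.642, 0.264, 0.085, 0 → sum = 0.991
V_5 = 0.991 / l_5 = 0.991 / 0.107 = 9.261682… → 9.262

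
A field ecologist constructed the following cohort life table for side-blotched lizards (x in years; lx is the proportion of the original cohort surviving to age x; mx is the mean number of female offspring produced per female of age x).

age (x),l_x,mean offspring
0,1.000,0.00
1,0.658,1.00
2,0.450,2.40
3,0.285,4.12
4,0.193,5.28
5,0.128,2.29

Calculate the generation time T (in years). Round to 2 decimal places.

2.81

lx·mx: 0, 0.658, 1.08, 1.1742, 1.01904, 0.29312 → R0 = 4.22436
x·lx·mx: 0, 0.658, 2.16, 3.5226, 4.07616, 1.4656 → Σ = 11.88236
T = 11.88236 / 4.22436 = 2.812819… → 2.81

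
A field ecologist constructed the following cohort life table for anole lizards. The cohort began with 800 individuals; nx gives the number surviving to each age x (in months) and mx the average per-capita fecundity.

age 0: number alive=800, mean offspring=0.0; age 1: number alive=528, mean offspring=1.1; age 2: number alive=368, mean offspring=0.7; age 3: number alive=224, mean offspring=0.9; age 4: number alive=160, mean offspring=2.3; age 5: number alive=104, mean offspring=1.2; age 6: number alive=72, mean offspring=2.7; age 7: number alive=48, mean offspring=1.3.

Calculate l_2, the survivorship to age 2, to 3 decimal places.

l_2 = n_2/n_0 = 368/800 = 0.46 → 0.460

0.460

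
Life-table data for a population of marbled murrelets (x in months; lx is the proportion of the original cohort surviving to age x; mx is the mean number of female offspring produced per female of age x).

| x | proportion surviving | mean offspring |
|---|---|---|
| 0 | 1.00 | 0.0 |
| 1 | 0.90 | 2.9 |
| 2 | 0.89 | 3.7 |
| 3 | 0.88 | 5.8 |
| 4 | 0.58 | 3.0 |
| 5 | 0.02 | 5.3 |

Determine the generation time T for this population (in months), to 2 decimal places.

lx·mx: 0, 2.61, 3.293, 5.104, 1.74, 0.106 → R0 = 12.853
x·lx·mx: 0, 2.61, 6.586, 15.312, 6.96, 0.53 → Σ = 31.998
T = 31.998 / 12.853 = 2.489536… → 2.49

2.49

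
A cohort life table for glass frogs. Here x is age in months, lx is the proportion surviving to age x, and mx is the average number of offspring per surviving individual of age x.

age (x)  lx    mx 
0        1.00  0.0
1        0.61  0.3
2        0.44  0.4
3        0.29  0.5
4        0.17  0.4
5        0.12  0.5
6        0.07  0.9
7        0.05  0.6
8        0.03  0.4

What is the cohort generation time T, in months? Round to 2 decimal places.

3.02

lx·mx: 0, 0.183, 0.176, 0.145, 0.068, 0.06, 0.063, 0.03, 0.012 → R0 = 0.737
x·lx·mx: 0, 0.183, 0.352, 0.435, 0.272, 0.3, 0.378, 0.21, 0.096 → Σ = 2.226
T = 2.226 / 0.737 = 3.020353… → 3.02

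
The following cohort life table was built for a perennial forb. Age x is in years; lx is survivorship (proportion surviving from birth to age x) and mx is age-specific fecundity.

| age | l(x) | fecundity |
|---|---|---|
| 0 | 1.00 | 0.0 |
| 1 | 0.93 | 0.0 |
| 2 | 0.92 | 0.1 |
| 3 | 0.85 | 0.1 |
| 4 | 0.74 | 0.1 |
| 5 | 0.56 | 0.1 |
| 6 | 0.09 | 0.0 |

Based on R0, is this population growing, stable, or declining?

declining

R0 = Σ lx·mx = 0 + 0 + 0.092 + 0.085 + 0.074 + 0.056 + 0 = 0.307
R0 < 1, so the population is declining.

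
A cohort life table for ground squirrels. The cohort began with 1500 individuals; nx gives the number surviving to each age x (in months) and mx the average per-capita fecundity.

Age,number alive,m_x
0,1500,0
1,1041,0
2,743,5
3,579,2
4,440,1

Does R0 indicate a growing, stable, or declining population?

growing

lx = nx/n0 = nx/1500: 1, 0.694, 0.49533…, 0.386, 0.29333…
R0 = Σ lx·mx = 0 + 0 + 2.476667… + 0.772 + 0.293333… = 3.542…
R0 > 1, so the population is growing.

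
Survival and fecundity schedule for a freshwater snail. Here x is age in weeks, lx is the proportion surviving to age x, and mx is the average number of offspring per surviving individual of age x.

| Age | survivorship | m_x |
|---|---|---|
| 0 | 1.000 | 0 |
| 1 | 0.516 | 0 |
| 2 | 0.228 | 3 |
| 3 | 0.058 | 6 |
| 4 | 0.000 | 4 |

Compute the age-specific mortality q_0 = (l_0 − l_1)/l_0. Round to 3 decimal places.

q_0 = (l_0 − l_1) / l_0 = (1 − 0.516) / 1
     = 0.484 / 1 = 0.484 → 0.484

0.484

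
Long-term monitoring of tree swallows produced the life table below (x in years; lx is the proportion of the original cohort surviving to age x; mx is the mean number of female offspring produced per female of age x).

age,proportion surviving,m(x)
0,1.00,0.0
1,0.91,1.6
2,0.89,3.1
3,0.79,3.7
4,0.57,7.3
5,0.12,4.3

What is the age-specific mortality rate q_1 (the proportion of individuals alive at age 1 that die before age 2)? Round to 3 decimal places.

0.022

q_1 = (l_1 − l_2) / l_1 = (0.91 − 0.89) / 0.91
     = 0.02 / 0.91 = 0.021978… → 0.022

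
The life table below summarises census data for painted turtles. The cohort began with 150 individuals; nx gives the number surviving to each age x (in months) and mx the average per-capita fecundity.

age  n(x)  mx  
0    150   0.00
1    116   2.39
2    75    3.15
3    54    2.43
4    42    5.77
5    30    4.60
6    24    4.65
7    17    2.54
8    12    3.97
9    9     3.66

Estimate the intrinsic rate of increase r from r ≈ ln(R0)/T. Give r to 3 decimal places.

0.603

lx = nx/n0 = nx/150: 1, 0.77333…, 0.5, 0.36, 0.28, 0.2, 0.16, 0.11333…, 0.08, 0.06
R0 = Σ lx·mx = 0 + 1.84827… + 1.575 + 0.8748 + 1.6156 + 0.92 + 0.744 + 0.28787… + 0.3176 + 0.2196 = 8.402733…
Σ x·lx·mx = 29.681333…; T = 29.681333…/8.402733… = 3.53234…
r ≈ ln(R0)/T = ln(8.402733…)/3.53234… = 0.60259… → 0.603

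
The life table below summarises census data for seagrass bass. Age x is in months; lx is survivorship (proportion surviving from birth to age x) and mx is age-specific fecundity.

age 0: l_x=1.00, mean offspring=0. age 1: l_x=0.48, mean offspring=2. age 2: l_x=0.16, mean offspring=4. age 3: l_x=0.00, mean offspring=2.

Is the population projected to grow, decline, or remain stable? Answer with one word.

growing

R0 = Σ lx·mx = 0 + 0.96 + 0.64 + 0 = 1.6
R0 > 1, so the population is growing.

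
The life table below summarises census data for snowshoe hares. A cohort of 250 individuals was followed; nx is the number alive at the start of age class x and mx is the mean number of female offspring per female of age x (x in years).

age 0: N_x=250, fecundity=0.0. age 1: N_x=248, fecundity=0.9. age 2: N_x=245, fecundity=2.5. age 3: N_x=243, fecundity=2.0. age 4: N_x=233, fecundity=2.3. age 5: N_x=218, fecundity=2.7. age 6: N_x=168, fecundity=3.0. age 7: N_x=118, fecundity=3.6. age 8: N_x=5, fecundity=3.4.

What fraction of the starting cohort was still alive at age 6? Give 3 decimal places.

0.672

l_6 = n_6/n_0 = 168/250 = 0.672 → 0.672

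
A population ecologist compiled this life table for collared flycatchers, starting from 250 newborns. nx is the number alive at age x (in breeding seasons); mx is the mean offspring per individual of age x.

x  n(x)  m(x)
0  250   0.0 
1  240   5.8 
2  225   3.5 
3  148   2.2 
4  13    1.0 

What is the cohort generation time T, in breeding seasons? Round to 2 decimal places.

1.59

lx = nx/n0 = nx/250: 1, 0.96, 0.9, 0.592, 0.052
lx·mx: 0, 5.568, 3.15, 1.3024, 0.052 → R0 = 10.0724
x·lx·mx: 0, 5.568, 6.3, 3.9072, 0.208 → Σ = 15.9832
T = 15.9832 / 10.0724 = 1.586831… → 1.59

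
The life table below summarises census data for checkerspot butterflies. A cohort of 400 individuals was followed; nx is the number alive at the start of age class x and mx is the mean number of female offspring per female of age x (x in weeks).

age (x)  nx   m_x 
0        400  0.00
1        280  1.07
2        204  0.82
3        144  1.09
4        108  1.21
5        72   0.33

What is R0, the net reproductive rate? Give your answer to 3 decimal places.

1.946

lx = nx/n0 = nx/400: 1, 0.7, 0.51, 0.36, 0.27, 0.18
lx·mx by age: 0, 0.749, 0.4182, 0.3924, 0.3267, 0.0594
R0 = Σ lx·mx = 1.9457 → 1.946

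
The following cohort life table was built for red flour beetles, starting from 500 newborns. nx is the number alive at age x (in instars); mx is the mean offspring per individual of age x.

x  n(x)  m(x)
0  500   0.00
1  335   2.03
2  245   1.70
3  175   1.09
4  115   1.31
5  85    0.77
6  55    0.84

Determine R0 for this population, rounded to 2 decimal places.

3.10

lx = nx/n0 = nx/500: 1, 0.67, 0.49, 0.35, 0.23, 0.17, 0.11
lx·mx by age: 0, 1.3601, 0.833, 0.3815, 0.3013, 0.1309, 0.0924
R0 = Σ lx·mx = 3.0992 → 3.10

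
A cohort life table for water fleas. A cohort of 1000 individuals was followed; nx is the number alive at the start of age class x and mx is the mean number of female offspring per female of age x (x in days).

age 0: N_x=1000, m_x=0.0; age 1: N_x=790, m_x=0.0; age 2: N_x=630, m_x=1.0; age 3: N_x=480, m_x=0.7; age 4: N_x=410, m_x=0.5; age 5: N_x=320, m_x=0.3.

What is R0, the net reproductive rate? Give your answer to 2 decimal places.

1.27

lx = nx/n0 = nx/1000: 1, 0.79, 0.63, 0.48, 0.41, 0.32
lx·mx by age: 0, 0, 0.63, 0.336, 0.205, 0.096
R0 = Σ lx·mx = 1.267 → 1.27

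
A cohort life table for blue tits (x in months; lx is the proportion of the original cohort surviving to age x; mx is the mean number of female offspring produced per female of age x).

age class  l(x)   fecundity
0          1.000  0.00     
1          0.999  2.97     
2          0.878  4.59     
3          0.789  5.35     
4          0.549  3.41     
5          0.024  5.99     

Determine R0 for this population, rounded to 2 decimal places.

13.23

lx·mx by age: 0, 2.96703, 4.03002, 4.22115, 1.87209, 0.14376
R0 = Σ lx·mx = 13.23405 → 13.23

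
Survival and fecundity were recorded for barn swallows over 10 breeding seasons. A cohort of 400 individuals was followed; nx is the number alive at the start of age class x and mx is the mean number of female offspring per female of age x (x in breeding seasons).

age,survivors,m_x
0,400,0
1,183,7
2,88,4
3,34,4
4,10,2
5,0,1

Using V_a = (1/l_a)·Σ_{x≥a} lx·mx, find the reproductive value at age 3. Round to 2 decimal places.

4.59

lx = nx/n0 = nx/400: 1, 0.4575, 0.22, 0.085, 0.025, 0
lx·mx for x ≥ 3: 0.34, 0.05, 0 → sum = 0.39
V_3 = 0.39 / l_3 = 0.39 / 0.085 = 4.588235… → 4.59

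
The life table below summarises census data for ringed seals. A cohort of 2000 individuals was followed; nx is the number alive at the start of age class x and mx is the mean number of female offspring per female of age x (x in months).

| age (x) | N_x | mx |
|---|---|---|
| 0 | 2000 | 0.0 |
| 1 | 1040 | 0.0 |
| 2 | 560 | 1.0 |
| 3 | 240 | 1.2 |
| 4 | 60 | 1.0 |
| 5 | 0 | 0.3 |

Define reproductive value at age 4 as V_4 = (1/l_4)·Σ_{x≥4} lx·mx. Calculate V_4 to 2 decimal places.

1.00

lx = nx/n0 = nx/2000: 1, 0.52, 0.28, 0.12, 0.03, 0
lx·mx for x ≥ 4: 0.03, 0 → sum = 0.03
V_4 = 0.03 / l_4 = 0.03 / 0.03 = 1 → 1.00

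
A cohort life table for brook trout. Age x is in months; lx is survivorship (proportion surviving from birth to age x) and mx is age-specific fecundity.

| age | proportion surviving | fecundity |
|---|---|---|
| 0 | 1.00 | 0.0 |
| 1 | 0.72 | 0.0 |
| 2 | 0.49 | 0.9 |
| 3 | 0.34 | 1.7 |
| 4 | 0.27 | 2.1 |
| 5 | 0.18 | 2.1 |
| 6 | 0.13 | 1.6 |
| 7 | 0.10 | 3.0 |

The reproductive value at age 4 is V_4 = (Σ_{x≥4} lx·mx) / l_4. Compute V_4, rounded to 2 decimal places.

lx·mx for x ≥ 4: 0.567, 0.378, 0.208, 0.3 → sum = 1.453
V_4 = 1.453 / l_4 = 1.453 / 0.27 = 5.381481… → 5.38

5.38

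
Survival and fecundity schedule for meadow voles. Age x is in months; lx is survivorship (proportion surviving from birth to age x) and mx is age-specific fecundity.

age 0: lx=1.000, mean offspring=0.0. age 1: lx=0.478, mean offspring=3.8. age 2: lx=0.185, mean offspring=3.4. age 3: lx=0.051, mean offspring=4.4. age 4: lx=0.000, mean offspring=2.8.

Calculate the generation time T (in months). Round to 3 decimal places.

1.404

lx·mx: 0, 1.8164, 0.629, 0.2244, 0 → R0 = 2.6698
x·lx·mx: 0, 1.8164, 1.258, 0.6732, 0 → Σ = 3.7476
T = 3.7476 / 2.6698 = 1.403701… → 1.404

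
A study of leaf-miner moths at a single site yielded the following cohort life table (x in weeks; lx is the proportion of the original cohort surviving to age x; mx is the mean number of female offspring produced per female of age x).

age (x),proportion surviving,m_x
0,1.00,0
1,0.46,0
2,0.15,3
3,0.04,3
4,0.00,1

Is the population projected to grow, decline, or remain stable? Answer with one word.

declining

R0 = Σ lx·mx = 0 + 0 + 0.45 + 0.12 + 0 = 0.57
R0 < 1, so the population is declining.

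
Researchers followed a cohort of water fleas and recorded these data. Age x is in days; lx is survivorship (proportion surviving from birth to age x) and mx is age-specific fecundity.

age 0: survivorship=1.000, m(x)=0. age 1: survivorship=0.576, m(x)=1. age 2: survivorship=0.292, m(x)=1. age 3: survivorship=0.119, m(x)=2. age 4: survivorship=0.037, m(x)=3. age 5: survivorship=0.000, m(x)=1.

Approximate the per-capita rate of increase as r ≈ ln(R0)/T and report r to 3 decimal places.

0.103

R0 = Σ lx·mx = 0 + 0.576 + 0.292 + 0.238 + 0.111 + 0 = 1.217
Σ x·lx·mx = 2.318; T = 2.318/1.217 = 1.90468…
r ≈ ln(R0)/T = ln(1.217)/1.90468… = 0.10311… → 0.103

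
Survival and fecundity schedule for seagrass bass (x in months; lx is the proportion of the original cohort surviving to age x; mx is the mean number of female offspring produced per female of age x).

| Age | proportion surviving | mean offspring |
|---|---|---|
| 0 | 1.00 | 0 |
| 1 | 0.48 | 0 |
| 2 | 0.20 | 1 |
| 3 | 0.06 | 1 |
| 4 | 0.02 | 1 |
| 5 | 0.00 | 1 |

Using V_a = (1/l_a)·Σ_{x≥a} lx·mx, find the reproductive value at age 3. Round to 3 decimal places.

1.333

lx·mx for x ≥ 3: 0.06, 0.02, 0 → sum = 0.08
V_3 = 0.08 / l_3 = 0.08 / 0.06 = 1.333333… → 1.333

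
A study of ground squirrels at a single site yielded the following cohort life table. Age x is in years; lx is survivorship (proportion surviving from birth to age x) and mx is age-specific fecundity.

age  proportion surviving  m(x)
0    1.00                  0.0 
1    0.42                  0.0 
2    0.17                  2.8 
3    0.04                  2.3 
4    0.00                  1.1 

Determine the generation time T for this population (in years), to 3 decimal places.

lx·mx: 0, 0, 0.476, 0.092, 0 → R0 = 0.568
x·lx·mx: 0, 0, 0.952, 0.276, 0 → Σ = 1.228
T = 1.228 / 0.568 = 2.161972… → 2.162

2.162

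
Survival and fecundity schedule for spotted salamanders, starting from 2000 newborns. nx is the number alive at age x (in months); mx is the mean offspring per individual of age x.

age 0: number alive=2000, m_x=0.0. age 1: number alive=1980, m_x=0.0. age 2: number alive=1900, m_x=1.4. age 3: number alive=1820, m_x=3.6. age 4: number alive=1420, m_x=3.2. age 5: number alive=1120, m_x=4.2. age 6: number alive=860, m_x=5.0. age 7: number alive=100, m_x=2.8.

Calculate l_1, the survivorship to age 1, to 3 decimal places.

0.990

l_1 = n_1/n_0 = 1980/2000 = 0.99 → 0.990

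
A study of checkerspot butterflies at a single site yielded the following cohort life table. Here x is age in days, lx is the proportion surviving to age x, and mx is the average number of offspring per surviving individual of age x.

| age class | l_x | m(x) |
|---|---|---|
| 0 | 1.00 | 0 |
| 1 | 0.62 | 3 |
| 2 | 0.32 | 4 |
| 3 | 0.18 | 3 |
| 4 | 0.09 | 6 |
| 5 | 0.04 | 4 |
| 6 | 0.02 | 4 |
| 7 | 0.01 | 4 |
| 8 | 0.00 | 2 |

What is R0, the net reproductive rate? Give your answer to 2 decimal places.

4.50

lx·mx by age: 0, 1.86, 1.28, 0.54, 0.54, 0.16, 0.08, 0.04, 0
R0 = Σ lx·mx = 4.5 → 4.50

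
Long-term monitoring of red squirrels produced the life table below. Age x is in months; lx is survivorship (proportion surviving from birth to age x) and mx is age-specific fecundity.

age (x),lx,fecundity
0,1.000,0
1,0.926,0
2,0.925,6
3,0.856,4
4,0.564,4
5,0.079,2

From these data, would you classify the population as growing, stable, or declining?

growing

R0 = Σ lx·mx = 0 + 0 + 5.55 + 3.424 + 2.256 + 0.158 = 11.388
R0 > 1, so the population is growing.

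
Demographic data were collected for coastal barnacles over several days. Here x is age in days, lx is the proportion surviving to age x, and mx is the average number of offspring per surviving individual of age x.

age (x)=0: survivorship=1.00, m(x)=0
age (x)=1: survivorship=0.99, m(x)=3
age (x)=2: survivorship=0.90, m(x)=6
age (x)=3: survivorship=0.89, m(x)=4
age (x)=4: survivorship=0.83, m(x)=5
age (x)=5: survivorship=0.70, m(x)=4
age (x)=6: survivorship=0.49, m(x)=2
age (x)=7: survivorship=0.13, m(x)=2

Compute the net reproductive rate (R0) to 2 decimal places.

lx·mx by age: 0, 2.97, 5.4, 3.56, 4.15, 2.8, 0.98, 0.26
R0 = Σ lx·mx = 20.12 → 20.12

20.12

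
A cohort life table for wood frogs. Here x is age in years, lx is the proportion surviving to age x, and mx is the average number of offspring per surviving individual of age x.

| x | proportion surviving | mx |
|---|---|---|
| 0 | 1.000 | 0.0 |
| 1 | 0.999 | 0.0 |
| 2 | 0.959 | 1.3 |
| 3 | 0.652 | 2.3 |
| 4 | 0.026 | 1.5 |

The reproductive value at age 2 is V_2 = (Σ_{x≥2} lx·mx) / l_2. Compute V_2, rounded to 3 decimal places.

2.904

lx·mx for x ≥ 2: 1.2467, 1.4996, 0.039 → sum = 2.7853
V_2 = 2.7853 / l_2 = 2.7853 / 0.959 = 2.90438… → 2.904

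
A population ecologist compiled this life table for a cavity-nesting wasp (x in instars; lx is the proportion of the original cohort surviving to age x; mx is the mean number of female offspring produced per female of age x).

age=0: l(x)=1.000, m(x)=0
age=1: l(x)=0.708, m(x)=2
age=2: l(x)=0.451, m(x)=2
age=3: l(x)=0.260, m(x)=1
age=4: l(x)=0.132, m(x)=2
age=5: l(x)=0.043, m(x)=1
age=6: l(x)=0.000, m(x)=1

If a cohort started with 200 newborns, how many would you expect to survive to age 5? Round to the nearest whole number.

9

Expected survivors = N0 · l_5 = 200 × 0.043 = 8.6 → 9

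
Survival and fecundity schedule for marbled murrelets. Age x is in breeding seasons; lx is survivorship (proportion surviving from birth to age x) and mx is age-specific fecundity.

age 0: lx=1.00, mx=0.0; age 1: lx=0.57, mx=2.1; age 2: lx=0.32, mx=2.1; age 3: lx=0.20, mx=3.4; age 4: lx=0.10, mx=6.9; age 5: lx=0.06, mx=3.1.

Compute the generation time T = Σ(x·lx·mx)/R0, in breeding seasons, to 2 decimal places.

2.41

lx·mx: 0, 1.197, 0.672, 0.68, 0.69, 0.186 → R0 = 3.425
x·lx·mx: 0, 1.197, 1.344, 2.04, 2.76, 0.93 → Σ = 8.271
T = 8.271 / 3.425 = 2.414891… → 2.41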